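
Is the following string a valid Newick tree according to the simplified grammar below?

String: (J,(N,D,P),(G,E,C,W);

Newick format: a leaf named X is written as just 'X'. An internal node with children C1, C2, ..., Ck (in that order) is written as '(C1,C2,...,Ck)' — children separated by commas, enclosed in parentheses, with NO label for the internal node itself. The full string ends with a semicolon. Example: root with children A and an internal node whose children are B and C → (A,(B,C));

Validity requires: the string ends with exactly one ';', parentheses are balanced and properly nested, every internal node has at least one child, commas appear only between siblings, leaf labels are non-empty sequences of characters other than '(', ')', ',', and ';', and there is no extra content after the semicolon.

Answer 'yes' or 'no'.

Answer: no

Derivation:
Input: (J,(N,D,P),(G,E,C,W);
Paren balance: 3 '(' vs 2 ')' MISMATCH
Ends with single ';': True
Full parse: FAILS (expected , or ) at pos 20)
Valid: False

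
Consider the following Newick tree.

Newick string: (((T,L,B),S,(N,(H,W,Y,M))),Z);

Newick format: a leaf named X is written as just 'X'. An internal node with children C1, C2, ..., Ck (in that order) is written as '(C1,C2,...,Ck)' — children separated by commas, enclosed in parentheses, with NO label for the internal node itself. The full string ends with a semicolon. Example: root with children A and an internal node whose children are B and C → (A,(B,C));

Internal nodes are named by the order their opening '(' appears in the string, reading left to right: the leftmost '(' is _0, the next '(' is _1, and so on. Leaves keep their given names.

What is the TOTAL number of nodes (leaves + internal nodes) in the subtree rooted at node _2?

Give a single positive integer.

Answer: 4

Derivation:
Newick: (((T,L,B),S,(N,(H,W,Y,M))),Z);
Locate _2: it is the '(' at position 2 (the 3rd '(' reading left to right).
Query: subtree rooted at _2
_2: subtree_size = 1 + 3
  T: subtree_size = 1 + 0
  L: subtree_size = 1 + 0
  B: subtree_size = 1 + 0
Total subtree size of _2: 4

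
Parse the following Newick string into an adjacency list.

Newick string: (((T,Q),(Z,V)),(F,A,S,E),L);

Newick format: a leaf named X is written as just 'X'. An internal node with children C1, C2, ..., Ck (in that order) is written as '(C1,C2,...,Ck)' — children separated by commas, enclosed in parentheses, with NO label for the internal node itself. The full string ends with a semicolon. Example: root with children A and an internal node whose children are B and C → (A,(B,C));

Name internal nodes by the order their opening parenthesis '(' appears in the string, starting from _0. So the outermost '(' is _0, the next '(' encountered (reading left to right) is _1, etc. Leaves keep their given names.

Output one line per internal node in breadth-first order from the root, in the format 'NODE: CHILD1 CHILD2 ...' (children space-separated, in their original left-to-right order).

Answer: _0: _1 _4 L
_1: _2 _3
_4: F A S E
_2: T Q
_3: Z V

Derivation:
Input: (((T,Q),(Z,V)),(F,A,S,E),L);
Scanning left-to-right, naming '(' by encounter order:
  pos 0: '(' -> open internal node _0 (depth 1)
  pos 1: '(' -> open internal node _1 (depth 2)
  pos 2: '(' -> open internal node _2 (depth 3)
  pos 6: ')' -> close internal node _2 (now at depth 2)
  pos 8: '(' -> open internal node _3 (depth 3)
  pos 12: ')' -> close internal node _3 (now at depth 2)
  pos 13: ')' -> close internal node _1 (now at depth 1)
  pos 15: '(' -> open internal node _4 (depth 2)
  pos 23: ')' -> close internal node _4 (now at depth 1)
  pos 26: ')' -> close internal node _0 (now at depth 0)
Total internal nodes: 5
BFS adjacency from root:
  _0: _1 _4 L
  _1: _2 _3
  _4: F A S E
  _2: T Q
  _3: Z V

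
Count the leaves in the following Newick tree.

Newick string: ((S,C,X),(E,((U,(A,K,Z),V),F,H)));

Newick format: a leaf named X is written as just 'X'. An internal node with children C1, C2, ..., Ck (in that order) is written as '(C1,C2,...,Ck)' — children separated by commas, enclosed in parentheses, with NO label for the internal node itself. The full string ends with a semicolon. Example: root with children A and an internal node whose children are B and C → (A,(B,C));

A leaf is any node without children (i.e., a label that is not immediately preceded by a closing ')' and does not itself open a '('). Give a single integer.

Answer: 11

Derivation:
Newick: ((S,C,X),(E,((U,(A,K,Z),V),F,H)));
Scan left-to-right; a leaf is any maximal label run not followed by '(':
  pos 2: leaf 'S' → count = 1
  pos 4: leaf 'C' → count = 2
  pos 6: leaf 'X' → count = 3
  pos 10: leaf 'E' → count = 4
  pos 14: leaf 'U' → count = 5
  pos 17: leaf 'A' → count = 6
  pos 19: leaf 'K' → count = 7
  pos 21: leaf 'Z' → count = 8
  pos 24: leaf 'V' → count = 9
  pos 27: leaf 'F' → count = 10
  pos 29: leaf 'H' → count = 11
Total leaves: 11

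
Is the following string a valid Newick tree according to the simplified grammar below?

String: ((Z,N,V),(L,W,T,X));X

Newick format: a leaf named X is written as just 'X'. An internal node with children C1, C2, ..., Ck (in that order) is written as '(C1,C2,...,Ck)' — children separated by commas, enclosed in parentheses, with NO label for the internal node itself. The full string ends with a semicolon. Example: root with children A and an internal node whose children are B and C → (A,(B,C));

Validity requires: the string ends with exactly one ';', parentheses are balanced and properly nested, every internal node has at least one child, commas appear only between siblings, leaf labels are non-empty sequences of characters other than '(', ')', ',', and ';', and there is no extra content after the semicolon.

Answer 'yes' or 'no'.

Answer: no

Derivation:
Input: ((Z,N,V),(L,W,T,X));X
Paren balance: 3 '(' vs 3 ')' OK
Ends with single ';': False
Full parse: FAILS (must end with ;)
Valid: False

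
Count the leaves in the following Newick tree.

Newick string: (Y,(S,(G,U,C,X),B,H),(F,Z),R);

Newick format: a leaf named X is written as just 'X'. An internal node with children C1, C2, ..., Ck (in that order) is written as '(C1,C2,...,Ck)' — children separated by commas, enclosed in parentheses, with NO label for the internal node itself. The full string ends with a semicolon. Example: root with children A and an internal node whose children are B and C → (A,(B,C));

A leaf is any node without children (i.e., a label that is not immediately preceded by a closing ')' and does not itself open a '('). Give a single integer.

Answer: 11

Derivation:
Newick: (Y,(S,(G,U,C,X),B,H),(F,Z),R);
Scan left-to-right; a leaf is any maximal label run not followed by '(':
  pos 1: leaf 'Y' → count = 1
  pos 4: leaf 'S' → count = 2
  pos 7: leaf 'G' → count = 3
  pos 9: leaf 'U' → count = 4
  pos 11: leaf 'C' → count = 5
  pos 13: leaf 'X' → count = 6
  pos 16: leaf 'B' → count = 7
  pos 18: leaf 'H' → count = 8
  pos 22: leaf 'F' → count = 9
  pos 24: leaf 'Z' → count = 10
  pos 27: leaf 'R' → count = 11
Total leaves: 11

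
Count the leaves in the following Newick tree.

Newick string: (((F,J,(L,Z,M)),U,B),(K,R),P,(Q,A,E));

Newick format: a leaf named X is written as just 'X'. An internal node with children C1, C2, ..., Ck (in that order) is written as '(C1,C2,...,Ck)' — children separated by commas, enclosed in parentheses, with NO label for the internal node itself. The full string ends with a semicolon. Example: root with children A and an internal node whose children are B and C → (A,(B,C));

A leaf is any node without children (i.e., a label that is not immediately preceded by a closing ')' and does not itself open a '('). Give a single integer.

Newick: (((F,J,(L,Z,M)),U,B),(K,R),P,(Q,A,E));
Scan left-to-right; a leaf is any maximal label run not followed by '(':
  pos 3: leaf 'F' → count = 1
  pos 5: leaf 'J' → count = 2
  pos 8: leaf 'L' → count = 3
  pos 10: leaf 'Z' → count = 4
  pos 12: leaf 'M' → count = 5
  pos 16: leaf 'U' → count = 6
  pos 18: leaf 'B' → count = 7
  pos 22: leaf 'K' → count = 8
  pos 24: leaf 'R' → count = 9
  pos 27: leaf 'P' → count = 10
  pos 30: leaf 'Q' → count = 11
  pos 32: leaf 'A' → count = 12
  pos 34: leaf 'E' → count = 13
Total leaves: 13

Answer: 13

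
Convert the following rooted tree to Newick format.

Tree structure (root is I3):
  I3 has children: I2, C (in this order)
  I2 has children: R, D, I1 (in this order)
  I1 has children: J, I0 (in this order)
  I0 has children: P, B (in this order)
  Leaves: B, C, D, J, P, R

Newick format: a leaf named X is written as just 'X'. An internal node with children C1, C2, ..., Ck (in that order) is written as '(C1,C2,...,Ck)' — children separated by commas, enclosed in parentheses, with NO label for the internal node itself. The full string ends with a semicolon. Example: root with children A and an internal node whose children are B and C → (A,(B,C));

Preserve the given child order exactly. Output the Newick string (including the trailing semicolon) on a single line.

Answer: ((R,D,(J,(P,B))),C);

Derivation:
internal I3 with children ['I2', 'C']
  internal I2 with children ['R', 'D', 'I1']
    leaf 'R' → 'R'
    leaf 'D' → 'D'
    internal I1 with children ['J', 'I0']
      leaf 'J' → 'J'
      internal I0 with children ['P', 'B']
        leaf 'P' → 'P'
        leaf 'B' → 'B'
      → '(P,B)'
    → '(J,(P,B))'
  → '(R,D,(J,(P,B)))'
  leaf 'C' → 'C'
→ '((R,D,(J,(P,B))),C)'
Final: ((R,D,(J,(P,B))),C);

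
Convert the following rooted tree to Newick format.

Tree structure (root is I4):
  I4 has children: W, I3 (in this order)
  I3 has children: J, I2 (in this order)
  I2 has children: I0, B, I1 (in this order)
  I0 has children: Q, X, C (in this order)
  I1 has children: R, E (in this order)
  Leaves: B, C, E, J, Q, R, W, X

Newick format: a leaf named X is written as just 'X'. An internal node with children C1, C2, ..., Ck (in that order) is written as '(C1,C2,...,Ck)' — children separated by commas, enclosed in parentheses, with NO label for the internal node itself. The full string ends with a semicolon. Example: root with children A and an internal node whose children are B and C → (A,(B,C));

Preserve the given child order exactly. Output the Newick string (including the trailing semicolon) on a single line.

Answer: (W,(J,((Q,X,C),B,(R,E))));

Derivation:
internal I4 with children ['W', 'I3']
  leaf 'W' → 'W'
  internal I3 with children ['J', 'I2']
    leaf 'J' → 'J'
    internal I2 with children ['I0', 'B', 'I1']
      internal I0 with children ['Q', 'X', 'C']
        leaf 'Q' → 'Q'
        leaf 'X' → 'X'
        leaf 'C' → 'C'
      → '(Q,X,C)'
      leaf 'B' → 'B'
      internal I1 with children ['R', 'E']
        leaf 'R' → 'R'
        leaf 'E' → 'E'
      → '(R,E)'
    → '((Q,X,C),B,(R,E))'
  → '(J,((Q,X,C),B,(R,E)))'
→ '(W,(J,((Q,X,C),B,(R,E))))'
Final: (W,(J,((Q,X,C),B,(R,E))));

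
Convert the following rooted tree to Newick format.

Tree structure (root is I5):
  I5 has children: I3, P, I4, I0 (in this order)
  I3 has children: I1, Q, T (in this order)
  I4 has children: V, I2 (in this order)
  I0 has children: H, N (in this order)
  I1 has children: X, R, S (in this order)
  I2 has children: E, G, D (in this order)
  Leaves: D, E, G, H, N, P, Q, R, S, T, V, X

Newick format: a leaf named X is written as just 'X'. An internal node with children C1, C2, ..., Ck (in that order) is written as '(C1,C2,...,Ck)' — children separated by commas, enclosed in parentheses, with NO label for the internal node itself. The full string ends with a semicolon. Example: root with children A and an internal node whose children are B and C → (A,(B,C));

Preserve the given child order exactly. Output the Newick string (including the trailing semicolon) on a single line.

internal I5 with children ['I3', 'P', 'I4', 'I0']
  internal I3 with children ['I1', 'Q', 'T']
    internal I1 with children ['X', 'R', 'S']
      leaf 'X' → 'X'
      leaf 'R' → 'R'
      leaf 'S' → 'S'
    → '(X,R,S)'
    leaf 'Q' → 'Q'
    leaf 'T' → 'T'
  → '((X,R,S),Q,T)'
  leaf 'P' → 'P'
  internal I4 with children ['V', 'I2']
    leaf 'V' → 'V'
    internal I2 with children ['E', 'G', 'D']
      leaf 'E' → 'E'
      leaf 'G' → 'G'
      leaf 'D' → 'D'
    → '(E,G,D)'
  → '(V,(E,G,D))'
  internal I0 with children ['H', 'N']
    leaf 'H' → 'H'
    leaf 'N' → 'N'
  → '(H,N)'
→ '(((X,R,S),Q,T),P,(V,(E,G,D)),(H,N))'
Final: (((X,R,S),Q,T),P,(V,(E,G,D)),(H,N));

Answer: (((X,R,S),Q,T),P,(V,(E,G,D)),(H,N));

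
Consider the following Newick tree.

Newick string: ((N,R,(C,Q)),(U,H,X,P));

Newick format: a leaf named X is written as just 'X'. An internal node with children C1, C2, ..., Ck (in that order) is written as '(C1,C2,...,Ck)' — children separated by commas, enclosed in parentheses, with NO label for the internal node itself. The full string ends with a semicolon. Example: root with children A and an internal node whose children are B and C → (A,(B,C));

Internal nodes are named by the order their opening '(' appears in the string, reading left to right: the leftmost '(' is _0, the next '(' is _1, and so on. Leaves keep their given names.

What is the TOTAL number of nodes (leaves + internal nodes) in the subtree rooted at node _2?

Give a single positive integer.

Newick: ((N,R,(C,Q)),(U,H,X,P));
Locate _2: it is the '(' at position 6 (the 3rd '(' reading left to right).
Query: subtree rooted at _2
_2: subtree_size = 1 + 2
  C: subtree_size = 1 + 0
  Q: subtree_size = 1 + 0
Total subtree size of _2: 3

Answer: 3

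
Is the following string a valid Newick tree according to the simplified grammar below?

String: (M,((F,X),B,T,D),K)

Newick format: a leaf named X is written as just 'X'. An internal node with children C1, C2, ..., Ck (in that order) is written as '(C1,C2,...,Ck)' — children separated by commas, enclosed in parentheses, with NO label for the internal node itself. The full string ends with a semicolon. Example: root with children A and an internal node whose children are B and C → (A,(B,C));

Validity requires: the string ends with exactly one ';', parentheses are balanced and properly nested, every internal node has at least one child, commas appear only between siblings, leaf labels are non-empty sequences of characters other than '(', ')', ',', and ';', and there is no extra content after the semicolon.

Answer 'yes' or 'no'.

Answer: no

Derivation:
Input: (M,((F,X),B,T,D),K)
Paren balance: 3 '(' vs 3 ')' OK
Ends with single ';': False
Full parse: FAILS (must end with ;)
Valid: False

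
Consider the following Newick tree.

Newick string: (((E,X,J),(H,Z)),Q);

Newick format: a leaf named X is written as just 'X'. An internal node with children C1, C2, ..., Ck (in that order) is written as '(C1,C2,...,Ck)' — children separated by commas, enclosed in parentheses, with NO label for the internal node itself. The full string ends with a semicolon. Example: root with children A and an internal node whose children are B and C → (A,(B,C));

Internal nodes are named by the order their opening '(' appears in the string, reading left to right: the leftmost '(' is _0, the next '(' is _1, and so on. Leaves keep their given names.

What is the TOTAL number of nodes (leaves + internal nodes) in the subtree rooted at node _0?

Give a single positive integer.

Answer: 10

Derivation:
Newick: (((E,X,J),(H,Z)),Q);
Locate _0: it is the '(' at position 0 (the 1st '(' reading left to right).
Query: subtree rooted at _0
_0: subtree_size = 1 + 9
  _1: subtree_size = 1 + 7
    _2: subtree_size = 1 + 3
      E: subtree_size = 1 + 0
      X: subtree_size = 1 + 0
      J: subtree_size = 1 + 0
    _3: subtree_size = 1 + 2
      H: subtree_size = 1 + 0
      Z: subtree_size = 1 + 0
  Q: subtree_size = 1 + 0
Total subtree size of _0: 10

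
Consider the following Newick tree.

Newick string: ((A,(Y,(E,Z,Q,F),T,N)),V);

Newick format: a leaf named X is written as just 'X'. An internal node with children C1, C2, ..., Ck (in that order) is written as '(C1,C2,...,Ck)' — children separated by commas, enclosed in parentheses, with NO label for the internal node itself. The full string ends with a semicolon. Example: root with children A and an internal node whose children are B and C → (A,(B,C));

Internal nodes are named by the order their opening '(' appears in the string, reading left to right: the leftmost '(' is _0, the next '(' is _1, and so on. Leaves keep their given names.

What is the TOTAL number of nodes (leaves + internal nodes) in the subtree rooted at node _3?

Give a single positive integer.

Newick: ((A,(Y,(E,Z,Q,F),T,N)),V);
Locate _3: it is the '(' at position 7 (the 4th '(' reading left to right).
Query: subtree rooted at _3
_3: subtree_size = 1 + 4
  E: subtree_size = 1 + 0
  Z: subtree_size = 1 + 0
  Q: subtree_size = 1 + 0
  F: subtree_size = 1 + 0
Total subtree size of _3: 5

Answer: 5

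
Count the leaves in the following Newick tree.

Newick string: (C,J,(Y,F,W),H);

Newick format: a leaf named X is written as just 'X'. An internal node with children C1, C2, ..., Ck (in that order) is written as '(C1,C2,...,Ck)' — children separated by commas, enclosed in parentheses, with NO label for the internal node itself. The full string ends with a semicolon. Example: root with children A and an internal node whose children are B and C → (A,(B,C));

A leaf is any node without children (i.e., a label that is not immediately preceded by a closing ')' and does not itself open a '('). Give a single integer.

Newick: (C,J,(Y,F,W),H);
Scan left-to-right; a leaf is any maximal label run not followed by '(':
  pos 1: leaf 'C' → count = 1
  pos 3: leaf 'J' → count = 2
  pos 6: leaf 'Y' → count = 3
  pos 8: leaf 'F' → count = 4
  pos 10: leaf 'W' → count = 5
  pos 13: leaf 'H' → count = 6
Total leaves: 6

Answer: 6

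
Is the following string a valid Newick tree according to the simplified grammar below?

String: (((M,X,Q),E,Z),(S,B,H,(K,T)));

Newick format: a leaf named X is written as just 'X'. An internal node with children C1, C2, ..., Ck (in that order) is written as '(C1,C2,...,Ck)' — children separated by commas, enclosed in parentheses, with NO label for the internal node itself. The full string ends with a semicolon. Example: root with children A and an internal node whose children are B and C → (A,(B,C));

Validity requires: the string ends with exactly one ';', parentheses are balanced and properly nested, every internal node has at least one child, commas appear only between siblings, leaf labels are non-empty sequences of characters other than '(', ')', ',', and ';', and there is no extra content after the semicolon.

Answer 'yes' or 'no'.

Input: (((M,X,Q),E,Z),(S,B,H,(K,T)));
Paren balance: 5 '(' vs 5 ')' OK
Ends with single ';': True
Full parse: OK
Valid: True

Answer: yes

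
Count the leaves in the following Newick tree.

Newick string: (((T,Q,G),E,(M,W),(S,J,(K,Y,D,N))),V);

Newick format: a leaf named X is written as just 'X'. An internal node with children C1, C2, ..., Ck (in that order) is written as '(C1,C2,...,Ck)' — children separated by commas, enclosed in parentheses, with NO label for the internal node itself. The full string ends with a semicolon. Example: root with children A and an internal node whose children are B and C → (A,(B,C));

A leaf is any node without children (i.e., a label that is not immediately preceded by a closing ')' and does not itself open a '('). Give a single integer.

Answer: 13

Derivation:
Newick: (((T,Q,G),E,(M,W),(S,J,(K,Y,D,N))),V);
Scan left-to-right; a leaf is any maximal label run not followed by '(':
  pos 3: leaf 'T' → count = 1
  pos 5: leaf 'Q' → count = 2
  pos 7: leaf 'G' → count = 3
  pos 10: leaf 'E' → count = 4
  pos 13: leaf 'M' → count = 5
  pos 15: leaf 'W' → count = 6
  pos 19: leaf 'S' → count = 7
  pos 21: leaf 'J' → count = 8
  pos 24: leaf 'K' → count = 9
  pos 26: leaf 'Y' → count = 10
  pos 28: leaf 'D' → count = 11
  pos 30: leaf 'N' → count = 12
  pos 35: leaf 'V' → count = 13
Total leaves: 13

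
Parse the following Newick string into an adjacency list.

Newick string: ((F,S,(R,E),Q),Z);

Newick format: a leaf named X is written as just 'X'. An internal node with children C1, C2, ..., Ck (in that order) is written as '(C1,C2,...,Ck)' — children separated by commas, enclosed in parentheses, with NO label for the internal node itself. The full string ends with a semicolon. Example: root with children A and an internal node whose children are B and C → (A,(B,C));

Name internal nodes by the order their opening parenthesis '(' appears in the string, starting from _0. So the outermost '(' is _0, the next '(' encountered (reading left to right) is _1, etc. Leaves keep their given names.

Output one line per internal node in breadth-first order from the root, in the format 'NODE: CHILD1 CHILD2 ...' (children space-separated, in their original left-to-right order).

Input: ((F,S,(R,E),Q),Z);
Scanning left-to-right, naming '(' by encounter order:
  pos 0: '(' -> open internal node _0 (depth 1)
  pos 1: '(' -> open internal node _1 (depth 2)
  pos 6: '(' -> open internal node _2 (depth 3)
  pos 10: ')' -> close internal node _2 (now at depth 2)
  pos 13: ')' -> close internal node _1 (now at depth 1)
  pos 16: ')' -> close internal node _0 (now at depth 0)
Total internal nodes: 3
BFS adjacency from root:
  _0: _1 Z
  _1: F S _2 Q
  _2: R E

Answer: _0: _1 Z
_1: F S _2 Q
_2: R E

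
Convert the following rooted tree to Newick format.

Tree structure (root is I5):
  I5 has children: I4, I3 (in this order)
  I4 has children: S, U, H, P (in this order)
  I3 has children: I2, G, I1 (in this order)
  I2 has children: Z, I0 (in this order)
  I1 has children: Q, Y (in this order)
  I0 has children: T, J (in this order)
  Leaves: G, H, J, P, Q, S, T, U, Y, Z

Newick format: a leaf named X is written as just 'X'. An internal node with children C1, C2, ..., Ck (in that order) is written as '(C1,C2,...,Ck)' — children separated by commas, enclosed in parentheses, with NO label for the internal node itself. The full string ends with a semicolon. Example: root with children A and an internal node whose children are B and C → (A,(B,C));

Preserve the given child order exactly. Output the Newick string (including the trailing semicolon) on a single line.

Answer: ((S,U,H,P),((Z,(T,J)),G,(Q,Y)));

Derivation:
internal I5 with children ['I4', 'I3']
  internal I4 with children ['S', 'U', 'H', 'P']
    leaf 'S' → 'S'
    leaf 'U' → 'U'
    leaf 'H' → 'H'
    leaf 'P' → 'P'
  → '(S,U,H,P)'
  internal I3 with children ['I2', 'G', 'I1']
    internal I2 with children ['Z', 'I0']
      leaf 'Z' → 'Z'
      internal I0 with children ['T', 'J']
        leaf 'T' → 'T'
        leaf 'J' → 'J'
      → '(T,J)'
    → '(Z,(T,J))'
    leaf 'G' → 'G'
    internal I1 with children ['Q', 'Y']
      leaf 'Q' → 'Q'
      leaf 'Y' → 'Y'
    → '(Q,Y)'
  → '((Z,(T,J)),G,(Q,Y))'
→ '((S,U,H,P),((Z,(T,J)),G,(Q,Y)))'
Final: ((S,U,H,P),((Z,(T,J)),G,(Q,Y)));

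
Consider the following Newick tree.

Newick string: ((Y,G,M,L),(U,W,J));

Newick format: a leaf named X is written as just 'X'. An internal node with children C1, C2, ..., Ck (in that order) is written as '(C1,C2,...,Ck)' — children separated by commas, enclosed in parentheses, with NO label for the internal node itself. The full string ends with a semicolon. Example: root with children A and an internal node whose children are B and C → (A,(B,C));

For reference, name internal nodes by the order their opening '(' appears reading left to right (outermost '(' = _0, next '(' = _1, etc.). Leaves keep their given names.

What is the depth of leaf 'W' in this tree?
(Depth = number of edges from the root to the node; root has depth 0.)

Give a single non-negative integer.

Answer: 2

Derivation:
Newick: ((Y,G,M,L),(U,W,J));
Naming internals by '(' encounter order: outermost '(' = _0, next = _1, ...
Query node: W
Path from root: _0 -> _2 -> W
Depth of W: 2 (number of edges from root)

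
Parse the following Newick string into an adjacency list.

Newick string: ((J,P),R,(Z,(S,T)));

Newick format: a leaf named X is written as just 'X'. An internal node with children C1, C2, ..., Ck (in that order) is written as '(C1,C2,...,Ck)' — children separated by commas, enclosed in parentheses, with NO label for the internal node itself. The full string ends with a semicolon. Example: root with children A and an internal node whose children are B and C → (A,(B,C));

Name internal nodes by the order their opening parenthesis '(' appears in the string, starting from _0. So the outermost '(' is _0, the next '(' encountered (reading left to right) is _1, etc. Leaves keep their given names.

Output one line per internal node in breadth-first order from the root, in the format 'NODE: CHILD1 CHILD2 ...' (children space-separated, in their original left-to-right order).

Answer: _0: _1 R _2
_1: J P
_2: Z _3
_3: S T

Derivation:
Input: ((J,P),R,(Z,(S,T)));
Scanning left-to-right, naming '(' by encounter order:
  pos 0: '(' -> open internal node _0 (depth 1)
  pos 1: '(' -> open internal node _1 (depth 2)
  pos 5: ')' -> close internal node _1 (now at depth 1)
  pos 9: '(' -> open internal node _2 (depth 2)
  pos 12: '(' -> open internal node _3 (depth 3)
  pos 16: ')' -> close internal node _3 (now at depth 2)
  pos 17: ')' -> close internal node _2 (now at depth 1)
  pos 18: ')' -> close internal node _0 (now at depth 0)
Total internal nodes: 4
BFS adjacency from root:
  _0: _1 R _2
  _1: J P
  _2: Z _3
  _3: S T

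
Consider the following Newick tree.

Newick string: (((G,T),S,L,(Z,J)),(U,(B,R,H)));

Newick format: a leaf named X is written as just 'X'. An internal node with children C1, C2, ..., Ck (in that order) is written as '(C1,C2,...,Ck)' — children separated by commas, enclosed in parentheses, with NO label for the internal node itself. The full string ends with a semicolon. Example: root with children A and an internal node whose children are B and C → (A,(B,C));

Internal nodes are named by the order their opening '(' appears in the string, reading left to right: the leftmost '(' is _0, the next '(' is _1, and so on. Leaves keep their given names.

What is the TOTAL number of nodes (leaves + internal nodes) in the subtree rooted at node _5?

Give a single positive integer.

Answer: 4

Derivation:
Newick: (((G,T),S,L,(Z,J)),(U,(B,R,H)));
Locate _5: it is the '(' at position 22 (the 6th '(' reading left to right).
Query: subtree rooted at _5
_5: subtree_size = 1 + 3
  B: subtree_size = 1 + 0
  R: subtree_size = 1 + 0
  H: subtree_size = 1 + 0
Total subtree size of _5: 4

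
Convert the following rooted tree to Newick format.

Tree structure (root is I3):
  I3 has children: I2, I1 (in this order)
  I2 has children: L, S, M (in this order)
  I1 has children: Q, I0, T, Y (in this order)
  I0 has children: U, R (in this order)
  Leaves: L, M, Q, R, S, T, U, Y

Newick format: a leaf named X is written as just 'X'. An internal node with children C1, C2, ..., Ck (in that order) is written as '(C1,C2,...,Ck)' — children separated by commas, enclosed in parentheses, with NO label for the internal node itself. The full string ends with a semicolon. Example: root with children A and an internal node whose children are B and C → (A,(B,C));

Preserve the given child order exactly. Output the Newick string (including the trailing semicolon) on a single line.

internal I3 with children ['I2', 'I1']
  internal I2 with children ['L', 'S', 'M']
    leaf 'L' → 'L'
    leaf 'S' → 'S'
    leaf 'M' → 'M'
  → '(L,S,M)'
  internal I1 with children ['Q', 'I0', 'T', 'Y']
    leaf 'Q' → 'Q'
    internal I0 with children ['U', 'R']
      leaf 'U' → 'U'
      leaf 'R' → 'R'
    → '(U,R)'
    leaf 'T' → 'T'
    leaf 'Y' → 'Y'
  → '(Q,(U,R),T,Y)'
→ '((L,S,M),(Q,(U,R),T,Y))'
Final: ((L,S,M),(Q,(U,R),T,Y));

Answer: ((L,S,M),(Q,(U,R),T,Y));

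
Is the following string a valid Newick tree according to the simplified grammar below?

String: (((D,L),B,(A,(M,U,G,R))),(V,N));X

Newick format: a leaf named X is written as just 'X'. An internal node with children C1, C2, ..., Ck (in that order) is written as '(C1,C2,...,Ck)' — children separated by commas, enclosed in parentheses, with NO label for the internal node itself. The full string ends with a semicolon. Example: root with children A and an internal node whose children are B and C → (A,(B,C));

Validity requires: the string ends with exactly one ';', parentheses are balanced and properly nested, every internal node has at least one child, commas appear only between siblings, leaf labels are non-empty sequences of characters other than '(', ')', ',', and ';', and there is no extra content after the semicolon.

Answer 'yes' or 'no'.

Input: (((D,L),B,(A,(M,U,G,R))),(V,N));X
Paren balance: 6 '(' vs 6 ')' OK
Ends with single ';': False
Full parse: FAILS (must end with ;)
Valid: False

Answer: no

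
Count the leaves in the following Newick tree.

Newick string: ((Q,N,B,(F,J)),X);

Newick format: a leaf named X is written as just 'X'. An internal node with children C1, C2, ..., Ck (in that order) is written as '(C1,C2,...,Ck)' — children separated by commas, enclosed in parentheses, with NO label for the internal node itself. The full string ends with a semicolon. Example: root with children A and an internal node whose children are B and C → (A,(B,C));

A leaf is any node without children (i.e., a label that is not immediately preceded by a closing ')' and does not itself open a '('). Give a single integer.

Answer: 6

Derivation:
Newick: ((Q,N,B,(F,J)),X);
Scan left-to-right; a leaf is any maximal label run not followed by '(':
  pos 2: leaf 'Q' → count = 1
  pos 4: leaf 'N' → count = 2
  pos 6: leaf 'B' → count = 3
  pos 9: leaf 'F' → count = 4
  pos 11: leaf 'J' → count = 5
  pos 15: leaf 'X' → count = 6
Total leaves: 6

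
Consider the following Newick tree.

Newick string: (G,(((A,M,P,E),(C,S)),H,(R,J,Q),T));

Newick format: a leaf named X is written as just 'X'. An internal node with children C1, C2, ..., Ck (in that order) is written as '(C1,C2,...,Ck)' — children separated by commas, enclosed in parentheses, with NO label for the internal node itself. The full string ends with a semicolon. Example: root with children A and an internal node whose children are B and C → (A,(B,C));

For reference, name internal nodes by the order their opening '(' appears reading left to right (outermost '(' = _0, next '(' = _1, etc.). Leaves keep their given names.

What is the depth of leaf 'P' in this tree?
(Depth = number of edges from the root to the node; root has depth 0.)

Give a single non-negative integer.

Answer: 4

Derivation:
Newick: (G,(((A,M,P,E),(C,S)),H,(R,J,Q),T));
Naming internals by '(' encounter order: outermost '(' = _0, next = _1, ...
Query node: P
Path from root: _0 -> _1 -> _2 -> _3 -> P
Depth of P: 4 (number of edges from root)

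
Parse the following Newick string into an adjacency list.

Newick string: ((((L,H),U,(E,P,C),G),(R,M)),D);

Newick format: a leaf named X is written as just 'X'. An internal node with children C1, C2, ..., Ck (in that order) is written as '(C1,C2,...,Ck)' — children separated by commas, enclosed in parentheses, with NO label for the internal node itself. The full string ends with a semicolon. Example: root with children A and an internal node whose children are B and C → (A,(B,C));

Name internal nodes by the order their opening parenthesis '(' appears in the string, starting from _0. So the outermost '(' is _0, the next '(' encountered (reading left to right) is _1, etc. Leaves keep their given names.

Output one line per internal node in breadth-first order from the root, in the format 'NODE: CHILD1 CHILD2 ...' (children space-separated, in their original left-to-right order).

Input: ((((L,H),U,(E,P,C),G),(R,M)),D);
Scanning left-to-right, naming '(' by encounter order:
  pos 0: '(' -> open internal node _0 (depth 1)
  pos 1: '(' -> open internal node _1 (depth 2)
  pos 2: '(' -> open internal node _2 (depth 3)
  pos 3: '(' -> open internal node _3 (depth 4)
  pos 7: ')' -> close internal node _3 (now at depth 3)
  pos 11: '(' -> open internal node _4 (depth 4)
  pos 17: ')' -> close internal node _4 (now at depth 3)
  pos 20: ')' -> close internal node _2 (now at depth 2)
  pos 22: '(' -> open internal node _5 (depth 3)
  pos 26: ')' -> close internal node _5 (now at depth 2)
  pos 27: ')' -> close internal node _1 (now at depth 1)
  pos 30: ')' -> close internal node _0 (now at depth 0)
Total internal nodes: 6
BFS adjacency from root:
  _0: _1 D
  _1: _2 _5
  _2: _3 U _4 G
  _5: R M
  _3: L H
  _4: E P C

Answer: _0: _1 D
_1: _2 _5
_2: _3 U _4 G
_5: R M
_3: L H
_4: E P C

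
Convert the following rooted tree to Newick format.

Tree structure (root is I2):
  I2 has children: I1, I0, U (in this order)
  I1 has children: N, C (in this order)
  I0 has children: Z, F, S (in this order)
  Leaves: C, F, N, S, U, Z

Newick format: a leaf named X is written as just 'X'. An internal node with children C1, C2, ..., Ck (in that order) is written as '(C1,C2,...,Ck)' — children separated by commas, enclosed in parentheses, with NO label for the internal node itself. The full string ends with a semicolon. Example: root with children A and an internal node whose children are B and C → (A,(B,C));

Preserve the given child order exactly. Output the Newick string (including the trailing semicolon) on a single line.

Answer: ((N,C),(Z,F,S),U);

Derivation:
internal I2 with children ['I1', 'I0', 'U']
  internal I1 with children ['N', 'C']
    leaf 'N' → 'N'
    leaf 'C' → 'C'
  → '(N,C)'
  internal I0 with children ['Z', 'F', 'S']
    leaf 'Z' → 'Z'
    leaf 'F' → 'F'
    leaf 'S' → 'S'
  → '(Z,F,S)'
  leaf 'U' → 'U'
→ '((N,C),(Z,F,S),U)'
Final: ((N,C),(Z,F,S),U);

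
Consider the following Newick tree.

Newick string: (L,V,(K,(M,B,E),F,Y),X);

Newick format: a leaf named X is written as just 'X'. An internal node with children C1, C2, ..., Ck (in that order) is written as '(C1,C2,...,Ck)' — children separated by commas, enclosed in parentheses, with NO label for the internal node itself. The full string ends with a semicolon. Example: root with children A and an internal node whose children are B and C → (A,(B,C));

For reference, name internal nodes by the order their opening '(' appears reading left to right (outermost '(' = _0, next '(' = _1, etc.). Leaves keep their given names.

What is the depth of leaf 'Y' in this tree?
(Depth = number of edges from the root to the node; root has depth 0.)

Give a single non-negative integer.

Newick: (L,V,(K,(M,B,E),F,Y),X);
Naming internals by '(' encounter order: outermost '(' = _0, next = _1, ...
Query node: Y
Path from root: _0 -> _1 -> Y
Depth of Y: 2 (number of edges from root)

Answer: 2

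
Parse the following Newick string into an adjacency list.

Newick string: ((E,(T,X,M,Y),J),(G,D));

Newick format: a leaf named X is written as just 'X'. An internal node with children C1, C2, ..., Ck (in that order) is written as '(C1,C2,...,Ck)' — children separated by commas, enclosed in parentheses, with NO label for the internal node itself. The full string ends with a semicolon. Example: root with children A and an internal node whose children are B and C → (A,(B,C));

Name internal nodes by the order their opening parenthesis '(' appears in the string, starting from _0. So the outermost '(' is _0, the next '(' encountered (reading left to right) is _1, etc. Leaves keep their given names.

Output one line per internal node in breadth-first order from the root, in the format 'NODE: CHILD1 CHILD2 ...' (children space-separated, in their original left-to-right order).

Answer: _0: _1 _3
_1: E _2 J
_3: G D
_2: T X M Y

Derivation:
Input: ((E,(T,X,M,Y),J),(G,D));
Scanning left-to-right, naming '(' by encounter order:
  pos 0: '(' -> open internal node _0 (depth 1)
  pos 1: '(' -> open internal node _1 (depth 2)
  pos 4: '(' -> open internal node _2 (depth 3)
  pos 12: ')' -> close internal node _2 (now at depth 2)
  pos 15: ')' -> close internal node _1 (now at depth 1)
  pos 17: '(' -> open internal node _3 (depth 2)
  pos 21: ')' -> close internal node _3 (now at depth 1)
  pos 22: ')' -> close internal node _0 (now at depth 0)
Total internal nodes: 4
BFS adjacency from root:
  _0: _1 _3
  _1: E _2 J
  _3: G D
  _2: T X M Y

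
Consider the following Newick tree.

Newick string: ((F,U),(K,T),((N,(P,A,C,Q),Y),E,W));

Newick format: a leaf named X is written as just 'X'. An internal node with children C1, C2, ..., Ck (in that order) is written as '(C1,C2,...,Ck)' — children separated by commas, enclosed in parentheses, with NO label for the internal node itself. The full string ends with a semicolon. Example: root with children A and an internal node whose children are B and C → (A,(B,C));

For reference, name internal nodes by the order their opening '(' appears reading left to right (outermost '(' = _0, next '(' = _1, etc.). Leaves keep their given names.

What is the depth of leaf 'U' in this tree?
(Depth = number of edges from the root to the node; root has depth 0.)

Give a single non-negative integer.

Newick: ((F,U),(K,T),((N,(P,A,C,Q),Y),E,W));
Naming internals by '(' encounter order: outermost '(' = _0, next = _1, ...
Query node: U
Path from root: _0 -> _1 -> U
Depth of U: 2 (number of edges from root)

Answer: 2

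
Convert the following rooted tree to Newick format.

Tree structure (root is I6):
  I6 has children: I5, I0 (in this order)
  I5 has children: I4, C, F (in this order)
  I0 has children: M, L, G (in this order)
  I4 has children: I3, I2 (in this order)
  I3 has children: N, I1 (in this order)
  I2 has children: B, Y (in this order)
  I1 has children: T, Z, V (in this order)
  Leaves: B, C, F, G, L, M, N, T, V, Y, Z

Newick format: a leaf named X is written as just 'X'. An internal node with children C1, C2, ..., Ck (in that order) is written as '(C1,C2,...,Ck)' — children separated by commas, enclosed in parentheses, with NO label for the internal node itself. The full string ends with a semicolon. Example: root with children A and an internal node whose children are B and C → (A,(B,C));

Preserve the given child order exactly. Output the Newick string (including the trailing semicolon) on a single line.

internal I6 with children ['I5', 'I0']
  internal I5 with children ['I4', 'C', 'F']
    internal I4 with children ['I3', 'I2']
      internal I3 with children ['N', 'I1']
        leaf 'N' → 'N'
        internal I1 with children ['T', 'Z', 'V']
          leaf 'T' → 'T'
          leaf 'Z' → 'Z'
          leaf 'V' → 'V'
        → '(T,Z,V)'
      → '(N,(T,Z,V))'
      internal I2 with children ['B', 'Y']
        leaf 'B' → 'B'
        leaf 'Y' → 'Y'
      → '(B,Y)'
    → '((N,(T,Z,V)),(B,Y))'
    leaf 'C' → 'C'
    leaf 'F' → 'F'
  → '(((N,(T,Z,V)),(B,Y)),C,F)'
  internal I0 with children ['M', 'L', 'G']
    leaf 'M' → 'M'
    leaf 'L' → 'L'
    leaf 'G' → 'G'
  → '(M,L,G)'
→ '((((N,(T,Z,V)),(B,Y)),C,F),(M,L,G))'
Final: ((((N,(T,Z,V)),(B,Y)),C,F),(M,L,G));

Answer: ((((N,(T,Z,V)),(B,Y)),C,F),(M,L,G));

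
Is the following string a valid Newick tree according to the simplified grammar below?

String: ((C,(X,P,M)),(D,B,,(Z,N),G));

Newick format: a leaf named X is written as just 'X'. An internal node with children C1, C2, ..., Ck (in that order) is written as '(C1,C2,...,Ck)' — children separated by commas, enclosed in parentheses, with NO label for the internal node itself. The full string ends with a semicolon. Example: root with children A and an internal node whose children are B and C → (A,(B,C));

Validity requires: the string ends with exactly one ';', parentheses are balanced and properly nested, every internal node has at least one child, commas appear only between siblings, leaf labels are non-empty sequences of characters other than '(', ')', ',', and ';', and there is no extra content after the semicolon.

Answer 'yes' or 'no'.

Input: ((C,(X,P,M)),(D,B,,(Z,N),G));
Paren balance: 5 '(' vs 5 ')' OK
Ends with single ';': True
Full parse: FAILS (empty leaf label at pos 18)
Valid: False

Answer: no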